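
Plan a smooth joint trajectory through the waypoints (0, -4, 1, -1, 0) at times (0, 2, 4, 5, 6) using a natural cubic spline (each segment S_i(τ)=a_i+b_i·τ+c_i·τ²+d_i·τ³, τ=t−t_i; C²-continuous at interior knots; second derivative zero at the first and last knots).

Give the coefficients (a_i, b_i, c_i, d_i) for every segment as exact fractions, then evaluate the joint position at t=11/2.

  seg 0: a=0 b=-209/56 c=0 d=97/224
  seg 1: a=-4 b=41/28 c=291/112 d=-233/224
  seg 2: a=1 b=-5/8 c=-51/14 d=127/56
  seg 3: a=-1 b=-31/28 c=177/56 d=-59/56
S(11/2) = -401/448

Δ: Δ0=-2, Δ1=5/2, Δ2=-2, Δ3=1
row 1: diag=8, rhs=27; c'=1/4, d'=27/8
row 2: denom=6−2·1/4=11/2; d'=(-27−2·27/8)/(11/2)=-135/22
row 3: denom=4−1·2/11=42/11; d'=(18−1·-135/22)/(42/11)=177/28
back: M3=177/28
back: M2=-135/22−2/11·177/28=-51/7
back: M1=27/8−1/4·-51/7=291/56
M: M0=0, M1=291/56, M2=-51/7, M3=177/28, M4=0
seg 0: a=0, c=M0/2=0, d=(M1−M0)/(6·2)=97/224, b=Δ0−h0·(2M0+M1)/6=-209/56
seg 1: a=-4, c=M1/2=291/112, d=(M2−M1)/(6·2)=-233/224, b=Δ1−h1·(2M1+M2)/6=41/28
seg 2: a=1, c=M2/2=-51/14, d=(M3−M2)/(6·1)=127/56, b=Δ2−h2·(2M2+M3)/6=-5/8
seg 3: a=-1, c=M3/2=177/56, d=(M4−M3)/(6·1)=-59/56, b=Δ3−h3·(2M3+M4)/6=-31/28
t_q=11/2 → seg 3, τ=1/2; S=-1+-31/28·τ+177/56·τ²+-59/56·τ³=-401/448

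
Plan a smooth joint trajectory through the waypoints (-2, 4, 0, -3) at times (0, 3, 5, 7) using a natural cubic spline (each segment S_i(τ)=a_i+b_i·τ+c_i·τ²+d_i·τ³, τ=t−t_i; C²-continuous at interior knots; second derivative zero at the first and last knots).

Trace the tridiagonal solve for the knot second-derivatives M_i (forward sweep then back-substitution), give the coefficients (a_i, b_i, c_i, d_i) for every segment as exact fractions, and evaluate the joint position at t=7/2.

  seg 0: a=-2 b=251/76 c=0 d=-11/76
  seg 1: a=4 b=-23/38 c=-99/76 d=23/76
  seg 2: a=0 b=-83/38 c=39/76 d=-13/152
S(7/2) = 2073/608

Δ: Δ0=2, Δ1=-2, Δ2=-3/2
row 1: diag=10, rhs=-24; c'=1/5, d'=-12/5
row 2: denom=8−2·1/5=38/5; d'=(3−2·-12/5)/(38/5)=39/38
back: M2=39/38
back: M1=-12/5−1/5·39/38=-99/38
M: M0=0, M1=-99/38, M2=39/38, M3=0
seg 0: a=-2, c=M0/2=0, d=(M1−M0)/(6·3)=-11/76, b=Δ0−h0·(2M0+M1)/6=251/76
seg 1: a=4, c=M1/2=-99/76, d=(M2−M1)/(6·2)=23/76, b=Δ1−h1·(2M1+M2)/6=-23/38
seg 2: a=0, c=M2/2=39/76, d=(M3−M2)/(6·2)=-13/152, b=Δ2−h2·(2M2+M3)/6=-83/38
t_q=7/2 → seg 1, τ=1/2; S=4+-23/38·τ+-99/76·τ²+23/76·τ³=2073/608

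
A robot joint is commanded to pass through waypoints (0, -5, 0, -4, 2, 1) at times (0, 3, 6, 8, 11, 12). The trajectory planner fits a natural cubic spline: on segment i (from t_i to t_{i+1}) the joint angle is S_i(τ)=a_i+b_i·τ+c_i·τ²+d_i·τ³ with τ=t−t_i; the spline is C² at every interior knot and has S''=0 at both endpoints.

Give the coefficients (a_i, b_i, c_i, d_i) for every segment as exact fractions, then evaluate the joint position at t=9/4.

  seg 0: a=0 b=-2484/833 c=0 d=3287/22491
  seg 1: a=-5 b=803/833 c=3287/2499 d=-8105/22491
  seg 2: a=0 b=-104/119 c=-1606/833 d=1137/1666
  seg 3: a=-4 b=-330/833 c=1805/833 d=-3419/7497
  seg 4: a=2 b=243/833 c=-1614/833 d=538/833
S(9/4) = -38421/7616

Δ: Δ0=-5/3, Δ1=5/3, Δ2=-2, Δ3=2, Δ4=-1
row 1: diag=12, rhs=20; c'=1/4, d'=5/3
row 2: denom=10−3·1/4=37/4; d'=(-22−3·5/3)/(37/4)=-108/37
row 3: denom=10−2·8/37=354/37; d'=(24−2·-108/37)/(354/37)=184/59
row 4: denom=8−3·37/118=833/118; d'=(-18−3·184/59)/(833/118)=-3228/833
back: M4=-3228/833
back: M3=184/59−37/118·-3228/833=3610/833
back: M2=-108/37−8/37·3610/833=-3212/833
back: M1=5/3−1/4·-3212/833=6574/2499
M: M0=0, M1=6574/2499, M2=-3212/833, M3=3610/833, M4=-3228/833, M5=0
seg 0: a=0, c=M0/2=0, d=(M1−M0)/(6·3)=3287/22491, b=Δ0−h0·(2M0+M1)/6=-2484/833
seg 1: a=-5, c=M1/2=3287/2499, d=(M2−M1)/(6·3)=-8105/22491, b=Δ1−h1·(2M1+M2)/6=803/833
seg 2: a=0, c=M2/2=-1606/833, d=(M3−M2)/(6·2)=1137/1666, b=Δ2−h2·(2M2+M3)/6=-104/119
seg 3: a=-4, c=M3/2=1805/833, d=(M4−M3)/(6·3)=-3419/7497, b=Δ3−h3·(2M3+M4)/6=-330/833
seg 4: a=2, c=M4/2=-1614/833, d=(M5−M4)/(6·1)=538/833, b=Δ4−h4·(2M4+M5)/6=243/833
t_q=9/4 → seg 0, τ=9/4; S=0+-2484/833·τ+0·τ²+3287/22491·τ³=-38421/7616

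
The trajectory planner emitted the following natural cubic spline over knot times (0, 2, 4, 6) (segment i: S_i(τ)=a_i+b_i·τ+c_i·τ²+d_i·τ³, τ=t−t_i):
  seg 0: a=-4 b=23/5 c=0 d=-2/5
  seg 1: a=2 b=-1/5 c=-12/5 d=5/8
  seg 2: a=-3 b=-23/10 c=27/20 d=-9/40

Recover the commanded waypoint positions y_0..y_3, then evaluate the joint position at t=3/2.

y_0 = S_0(0) = a_0 = -4
y_1 = S_1(0) = a_1 = 2
y_2 = S_2(0) = a_2 = -3
y_3 = S_2(2) = -4
t_q=3/2 is in segment 0 (τ=3/2); S_0(τ)=31/20

y_0=-4 y_1=2 y_2=-3 y_3=-4
S(3/2) = 31/20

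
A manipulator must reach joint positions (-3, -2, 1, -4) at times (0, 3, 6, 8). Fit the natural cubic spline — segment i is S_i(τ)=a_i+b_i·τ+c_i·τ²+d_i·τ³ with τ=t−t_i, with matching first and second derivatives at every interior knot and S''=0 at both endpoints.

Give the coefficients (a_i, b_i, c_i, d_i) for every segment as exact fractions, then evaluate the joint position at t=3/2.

  seg 0: a=-3 b=-29/222 c=0 d=103/1998
  seg 1: a=-2 b=140/111 c=103/222 d=-367/1998
  seg 2: a=1 b=-203/222 c=-44/37 d=22/111
S(3/2) = -1789/592

Δ: Δ0=1/3, Δ1=1, Δ2=-5/2
row 1: diag=12, rhs=4; c'=1/4, d'=1/3
row 2: denom=10−3·1/4=37/4; d'=(-21−3·1/3)/(37/4)=-88/37
back: M2=-88/37
back: M1=1/3−1/4·-88/37=103/111
M: M0=0, M1=103/111, M2=-88/37, M3=0
seg 0: a=-3, c=M0/2=0, d=(M1−M0)/(6·3)=103/1998, b=Δ0−h0·(2M0+M1)/6=-29/222
seg 1: a=-2, c=M1/2=103/222, d=(M2−M1)/(6·3)=-367/1998, b=Δ1−h1·(2M1+M2)/6=140/111
seg 2: a=1, c=M2/2=-44/37, d=(M3−M2)/(6·2)=22/111, b=Δ2−h2·(2M2+M3)/6=-203/222
t_q=3/2 → seg 0, τ=3/2; S=-3+-29/222·τ+0·τ²+103/1998·τ³=-1789/592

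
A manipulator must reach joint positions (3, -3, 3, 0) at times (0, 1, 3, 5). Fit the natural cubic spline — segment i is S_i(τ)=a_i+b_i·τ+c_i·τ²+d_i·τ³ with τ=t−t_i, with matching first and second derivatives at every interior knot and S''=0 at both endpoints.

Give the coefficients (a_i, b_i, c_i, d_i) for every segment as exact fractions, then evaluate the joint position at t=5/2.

  seg 0: a=3 b=-345/44 c=0 d=81/44
  seg 1: a=-3 b=-51/22 c=243/44 d=-63/44
  seg 2: a=3 b=57/22 c=-135/44 d=45/88
S(5/2) = 393/352

Δ: Δ0=-6, Δ1=3, Δ2=-3/2
row 1: diag=6, rhs=54; c'=1/3, d'=9
row 2: denom=8−2·1/3=22/3; d'=(-27−2·9)/(22/3)=-135/22
back: M2=-135/22
back: M1=9−1/3·-135/22=243/22
M: M0=0, M1=243/22, M2=-135/22, M3=0
seg 0: a=3, c=M0/2=0, d=(M1−M0)/(6·1)=81/44, b=Δ0−h0·(2M0+M1)/6=-345/44
seg 1: a=-3, c=M1/2=243/44, d=(M2−M1)/(6·2)=-63/44, b=Δ1−h1·(2M1+M2)/6=-51/22
seg 2: a=3, c=M2/2=-135/44, d=(M3−M2)/(6·2)=45/88, b=Δ2−h2·(2M2+M3)/6=57/22
t_q=5/2 → seg 1, τ=3/2; S=-3+-51/22·τ+243/44·τ²+-63/44·τ³=393/352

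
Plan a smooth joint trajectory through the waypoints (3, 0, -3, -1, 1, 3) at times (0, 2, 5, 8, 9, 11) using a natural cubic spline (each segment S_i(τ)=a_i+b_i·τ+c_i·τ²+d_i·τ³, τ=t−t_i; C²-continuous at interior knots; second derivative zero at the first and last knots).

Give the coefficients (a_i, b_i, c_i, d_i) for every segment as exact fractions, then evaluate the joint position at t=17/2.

Δ: Δ0=-3/2, Δ1=-1, Δ2=2/3, Δ3=2, Δ4=1
row 1: diag=10, rhs=3; c'=3/10, d'=3/10
row 2: denom=12−3·3/10=111/10; d'=(10−3·3/10)/(111/10)=91/111
row 3: denom=8−3·10/37=266/37; d'=(8−3·91/111)/(266/37)=205/266
row 4: denom=6−1·37/266=1559/266; d'=(-6−1·205/266)/(1559/266)=-1801/1559
back: M4=-1801/1559
back: M3=205/266−37/266·-1801/1559=1452/1559
back: M2=91/111−10/37·1452/1559=2657/4677
back: M1=3/10−3/10·2657/4677=202/1559
M: M0=0, M1=202/1559, M2=2657/4677, M3=1452/1559, M4=-1801/1559, M5=0
seg 0: a=3, c=M0/2=0, d=(M1−M0)/(6·2)=101/9354, b=Δ0−h0·(2M0+M1)/6=-14435/9354
seg 1: a=0, c=M1/2=101/1559, d=(M2−M1)/(6·3)=2051/84186, b=Δ1−h1·(2M1+M2)/6=-13223/9354
seg 2: a=-3, c=M2/2=2657/9354, d=(M3−M2)/(6·3)=1699/84186, b=Δ2−h2·(2M2+M3)/6=-1717/4677
seg 3: a=-1, c=M3/2=726/1559, d=(M4−M3)/(6·1)=-3253/9354, b=Δ3−h3·(2M3+M4)/6=17605/9354
seg 4: a=1, c=M4/2=-1801/3118, d=(M5−M4)/(6·2)=1801/18708, b=Δ4−h4·(2M4+M5)/6=8279/4677
t_q=17/2 → seg 3, τ=1/2; S=-1+17605/9354·τ+726/1559·τ²+-3253/9354·τ³=349/24944

  seg 0: a=3 b=-14435/9354 c=0 d=101/9354
  seg 1: a=0 b=-13223/9354 c=101/1559 d=2051/84186
  seg 2: a=-3 b=-1717/4677 c=2657/9354 d=1699/84186
  seg 3: a=-1 b=17605/9354 c=726/1559 d=-3253/9354
  seg 4: a=1 b=8279/4677 c=-1801/3118 d=1801/18708
S(17/2) = 349/24944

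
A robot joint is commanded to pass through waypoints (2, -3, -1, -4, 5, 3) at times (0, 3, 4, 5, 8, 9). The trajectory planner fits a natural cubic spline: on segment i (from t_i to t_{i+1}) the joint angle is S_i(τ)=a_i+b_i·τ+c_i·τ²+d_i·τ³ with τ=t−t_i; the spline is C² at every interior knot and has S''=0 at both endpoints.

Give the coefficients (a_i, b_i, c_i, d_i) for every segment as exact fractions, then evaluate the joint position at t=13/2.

Δ: Δ0=-5/3, Δ1=2, Δ2=-3, Δ3=3, Δ4=-2
row 1: diag=8, rhs=22; c'=1/8, d'=11/4
row 2: denom=4−1·1/8=31/8; d'=(-30−1·11/4)/(31/8)=-262/31
row 3: denom=8−1·8/31=240/31; d'=(36−1·-262/31)/(240/31)=689/120
row 4: denom=8−3·31/80=547/80; d'=(-30−3·689/120)/(547/80)=-3778/547
back: M4=-3778/547
back: M3=689/120−31/80·-3778/547=13814/1641
back: M2=-262/31−8/31·13814/1641=-17434/1641
back: M1=11/4−1/8·-17434/1641=6692/1641
M: M0=0, M1=6692/1641, M2=-17434/1641, M3=13814/1641, M4=-3778/547, M5=0
seg 0: a=2, c=M0/2=0, d=(M1−M0)/(6·3)=3346/14769, b=Δ0−h0·(2M0+M1)/6=-2027/547
seg 1: a=-3, c=M1/2=3346/1641, d=(M2−M1)/(6·1)=-4021/1641, b=Δ1−h1·(2M1+M2)/6=1319/547
seg 2: a=-1, c=M2/2=-8717/1641, d=(M3−M2)/(6·1)=1736/547, b=Δ2−h2·(2M2+M3)/6=-1414/1641
seg 3: a=-4, c=M3/2=6907/1641, d=(M4−M3)/(6·3)=-12574/14769, b=Δ3−h3·(2M3+M4)/6=-3224/1641
seg 4: a=5, c=M4/2=-1889/547, d=(M5−M4)/(6·1)=1889/1641, b=Δ4−h4·(2M4+M5)/6=496/1641
t_q=13/2 → seg 3, τ=3/2; S=-4+-3224/1641·τ+6907/1641·τ²+-12574/14769·τ³=-383/1094

  seg 0: a=2 b=-2027/547 c=0 d=3346/14769
  seg 1: a=-3 b=1319/547 c=3346/1641 d=-4021/1641
  seg 2: a=-1 b=-1414/1641 c=-8717/1641 d=1736/547
  seg 3: a=-4 b=-3224/1641 c=6907/1641 d=-12574/14769
  seg 4: a=5 b=496/1641 c=-1889/547 d=1889/1641
S(13/2) = -383/1094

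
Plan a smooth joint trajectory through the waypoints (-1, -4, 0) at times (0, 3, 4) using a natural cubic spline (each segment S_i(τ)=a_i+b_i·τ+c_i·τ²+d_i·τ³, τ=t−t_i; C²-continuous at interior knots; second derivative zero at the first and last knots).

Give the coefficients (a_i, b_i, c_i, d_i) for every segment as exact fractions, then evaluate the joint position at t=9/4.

  seg 0: a=-1 b=-23/8 c=0 d=5/24
  seg 1: a=-4 b=11/4 c=15/8 d=-5/8
S(9/4) = -2609/512

Δ: Δ0=-1, Δ1=4
row 1: diag=8, rhs=30; c'=1/8, d'=15/4
back: M1=15/4
M: M0=0, M1=15/4, M2=0
seg 0: a=-1, c=M0/2=0, d=(M1−M0)/(6·3)=5/24, b=Δ0−h0·(2M0+M1)/6=-23/8
seg 1: a=-4, c=M1/2=15/8, d=(M2−M1)/(6·1)=-5/8, b=Δ1−h1·(2M1+M2)/6=11/4
t_q=9/4 → seg 0, τ=9/4; S=-1+-23/8·τ+0·τ²+5/24·τ³=-2609/512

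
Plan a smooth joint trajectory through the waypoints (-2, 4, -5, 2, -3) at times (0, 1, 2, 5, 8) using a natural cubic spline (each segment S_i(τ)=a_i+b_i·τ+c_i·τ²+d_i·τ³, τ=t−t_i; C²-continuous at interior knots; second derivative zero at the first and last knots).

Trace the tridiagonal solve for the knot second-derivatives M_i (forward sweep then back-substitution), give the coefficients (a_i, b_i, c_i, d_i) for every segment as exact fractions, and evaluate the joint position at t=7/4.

Δ: Δ0=6, Δ1=-9, Δ2=7/3, Δ3=-5/3
row 1: diag=4, rhs=-90; c'=1/4, d'=-45/2
row 2: denom=8−1·1/4=31/4; d'=(68−1·-45/2)/(31/4)=362/31
row 3: denom=12−3·12/31=336/31; d'=(-24−3·362/31)/(336/31)=-305/56
back: M3=-305/56
back: M2=362/31−12/31·-305/56=193/14
back: M1=-45/2−1/4·193/14=-1453/56
M: M0=0, M1=-1453/56, M2=193/14, M3=-305/56, M4=0
seg 0: a=-2, c=M0/2=0, d=(M1−M0)/(6·1)=-1453/336, b=Δ0−h0·(2M0+M1)/6=3469/336
seg 1: a=4, c=M1/2=-1453/112, d=(M2−M1)/(6·1)=2225/336, b=Δ1−h1·(2M1+M2)/6=-445/168
seg 2: a=-5, c=M2/2=193/28, d=(M3−M2)/(6·3)=-359/336, b=Δ2−h2·(2M2+M3)/6=-419/48
seg 3: a=2, c=M3/2=-305/112, d=(M4−M3)/(6·3)=305/1008, b=Δ3−h3·(2M3+M4)/6=635/168
t_q=7/4 → seg 1, τ=3/4; S=4+-445/168·τ+-1453/112·τ²+2225/336·τ³=-17851/7168

  seg 0: a=-2 b=3469/336 c=0 d=-1453/336
  seg 1: a=4 b=-445/168 c=-1453/112 d=2225/336
  seg 2: a=-5 b=-419/48 c=193/28 d=-359/336
  seg 3: a=2 b=635/168 c=-305/112 d=305/1008
S(7/4) = -17851/7168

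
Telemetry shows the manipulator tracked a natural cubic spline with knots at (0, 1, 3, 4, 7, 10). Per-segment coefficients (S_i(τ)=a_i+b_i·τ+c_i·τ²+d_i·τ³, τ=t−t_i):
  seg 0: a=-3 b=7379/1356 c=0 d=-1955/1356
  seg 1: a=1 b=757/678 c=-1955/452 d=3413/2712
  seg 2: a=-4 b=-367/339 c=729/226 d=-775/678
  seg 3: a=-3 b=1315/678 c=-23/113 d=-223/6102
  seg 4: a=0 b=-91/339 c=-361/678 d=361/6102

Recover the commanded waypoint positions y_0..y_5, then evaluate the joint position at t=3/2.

y_0=-3 y_1=1 y_2=-4 y_3=-3 y_4=0 y_5=-4
S(3/2) = 4587/7232

y_0 = S_0(0) = a_0 = -3
y_1 = S_1(0) = a_1 = 1
y_2 = S_2(0) = a_2 = -4
y_3 = S_3(0) = a_3 = -3
y_4 = S_4(0) = a_4 = 0
y_5 = S_4(3) = -4
t_q=3/2 is in segment 1 (τ=1/2); S_1(τ)=4587/7232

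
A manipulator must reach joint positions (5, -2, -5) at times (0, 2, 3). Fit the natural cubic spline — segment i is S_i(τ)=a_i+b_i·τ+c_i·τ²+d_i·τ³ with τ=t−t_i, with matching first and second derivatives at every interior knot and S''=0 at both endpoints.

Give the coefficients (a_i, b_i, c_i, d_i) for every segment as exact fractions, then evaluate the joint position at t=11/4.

Δ: Δ0=-7/2, Δ1=-3
row 1: diag=6, rhs=3; c'=1/6, d'=1/2
back: M1=1/2
M: M0=0, M1=1/2, M2=0
seg 0: a=5, c=M0/2=0, d=(M1−M0)/(6·2)=1/24, b=Δ0−h0·(2M0+M1)/6=-11/3
seg 1: a=-2, c=M1/2=1/4, d=(M2−M1)/(6·1)=-1/12, b=Δ1−h1·(2M1+M2)/6=-19/6
t_q=11/4 → seg 1, τ=3/4; S=-2+-19/6·τ+1/4·τ²+-1/12·τ³=-1093/256

  seg 0: a=5 b=-11/3 c=0 d=1/24
  seg 1: a=-2 b=-19/6 c=1/4 d=-1/12
S(11/4) = -1093/256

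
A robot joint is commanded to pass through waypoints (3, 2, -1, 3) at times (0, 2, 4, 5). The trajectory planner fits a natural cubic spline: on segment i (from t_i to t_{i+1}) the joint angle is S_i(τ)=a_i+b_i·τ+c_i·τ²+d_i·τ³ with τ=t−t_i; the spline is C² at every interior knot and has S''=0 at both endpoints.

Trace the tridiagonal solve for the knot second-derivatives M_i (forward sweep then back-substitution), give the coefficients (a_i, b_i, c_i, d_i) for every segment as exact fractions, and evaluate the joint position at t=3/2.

Δ: Δ0=-1/2, Δ1=-3/2, Δ2=4
row 1: diag=8, rhs=-6; c'=1/4, d'=-3/4
row 2: denom=6−2·1/4=11/2; d'=(33−2·-3/4)/(11/2)=69/11
back: M2=69/11
back: M1=-3/4−1/4·69/11=-51/22
M: M0=0, M1=-51/22, M2=69/11, M3=0
seg 0: a=3, c=M0/2=0, d=(M1−M0)/(6·2)=-17/88, b=Δ0−h0·(2M0+M1)/6=3/11
seg 1: a=2, c=M1/2=-51/44, d=(M2−M1)/(6·2)=63/88, b=Δ1−h1·(2M1+M2)/6=-45/22
seg 2: a=-1, c=M2/2=69/22, d=(M3−M2)/(6·1)=-23/22, b=Δ2−h2·(2M2+M3)/6=21/11
t_q=3/2 → seg 0, τ=3/2; S=3+3/11·τ+0·τ²+-17/88·τ³=1941/704

  seg 0: a=3 b=3/11 c=0 d=-17/88
  seg 1: a=2 b=-45/22 c=-51/44 d=63/88
  seg 2: a=-1 b=21/11 c=69/22 d=-23/22
S(3/2) = 1941/704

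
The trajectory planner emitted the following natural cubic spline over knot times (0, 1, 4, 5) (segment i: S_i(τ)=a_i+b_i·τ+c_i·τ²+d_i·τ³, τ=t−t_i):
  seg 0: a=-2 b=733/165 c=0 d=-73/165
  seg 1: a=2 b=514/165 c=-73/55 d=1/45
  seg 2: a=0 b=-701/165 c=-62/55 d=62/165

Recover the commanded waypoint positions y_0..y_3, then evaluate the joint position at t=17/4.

y_0 = S_0(0) = a_0 = -2
y_1 = S_1(0) = a_1 = 2
y_2 = S_2(0) = a_2 = 0
y_3 = S_2(1) = -5
t_q=17/4 is in segment 2 (τ=1/4); S_2(τ)=-1983/1760

y_0=-2 y_1=2 y_2=0 y_3=-5
S(17/4) = -1983/1760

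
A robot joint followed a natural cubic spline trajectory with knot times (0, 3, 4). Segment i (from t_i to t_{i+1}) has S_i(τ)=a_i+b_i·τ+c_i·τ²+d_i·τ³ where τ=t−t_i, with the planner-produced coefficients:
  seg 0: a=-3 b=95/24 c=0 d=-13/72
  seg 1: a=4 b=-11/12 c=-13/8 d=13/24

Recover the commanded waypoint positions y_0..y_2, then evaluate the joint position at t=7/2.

y_0=-3 y_1=4 y_2=2
S(7/2) = 205/64

y_0 = S_0(0) = a_0 = -3
y_1 = S_1(0) = a_1 = 4
y_2 = S_1(1) = 2
t_q=7/2 is in segment 1 (τ=1/2); S_1(τ)=205/64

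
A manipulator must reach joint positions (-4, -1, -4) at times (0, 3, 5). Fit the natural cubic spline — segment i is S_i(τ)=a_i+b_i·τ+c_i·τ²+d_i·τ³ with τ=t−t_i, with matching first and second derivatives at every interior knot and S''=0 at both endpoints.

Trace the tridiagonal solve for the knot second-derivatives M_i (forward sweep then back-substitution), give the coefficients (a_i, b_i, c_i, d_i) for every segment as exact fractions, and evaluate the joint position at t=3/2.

  seg 0: a=-4 b=7/4 c=0 d=-1/12
  seg 1: a=-1 b=-1/2 c=-3/4 d=1/8
S(3/2) = -53/32

Δ: Δ0=1, Δ1=-3/2
row 1: diag=10, rhs=-15; c'=1/5, d'=-3/2
back: M1=-3/2
M: M0=0, M1=-3/2, M2=0
seg 0: a=-4, c=M0/2=0, d=(M1−M0)/(6·3)=-1/12, b=Δ0−h0·(2M0+M1)/6=7/4
seg 1: a=-1, c=M1/2=-3/4, d=(M2−M1)/(6·2)=1/8, b=Δ1−h1·(2M1+M2)/6=-1/2
t_q=3/2 → seg 0, τ=3/2; S=-4+7/4·τ+0·τ²+-1/12·τ³=-53/32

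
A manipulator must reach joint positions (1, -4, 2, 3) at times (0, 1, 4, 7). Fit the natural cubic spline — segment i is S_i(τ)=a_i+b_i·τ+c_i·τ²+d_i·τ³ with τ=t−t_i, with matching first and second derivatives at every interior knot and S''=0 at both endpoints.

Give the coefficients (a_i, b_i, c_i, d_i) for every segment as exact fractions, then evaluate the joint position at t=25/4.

  seg 0: a=1 b=-524/87 c=0 d=89/87
  seg 1: a=-4 b=-257/87 c=89/29 d=-370/783
  seg 2: a=2 b=235/87 c=-103/87 d=103/783
S(25/4) = 6649/1856

Δ: Δ0=-5, Δ1=2, Δ2=1/3
row 1: diag=8, rhs=42; c'=3/8, d'=21/4
row 2: denom=12−3·3/8=87/8; d'=(-10−3·21/4)/(87/8)=-206/87
back: M2=-206/87
back: M1=21/4−3/8·-206/87=178/29
M: M0=0, M1=178/29, M2=-206/87, M3=0
seg 0: a=1, c=M0/2=0, d=(M1−M0)/(6·1)=89/87, b=Δ0−h0·(2M0+M1)/6=-524/87
seg 1: a=-4, c=M1/2=89/29, d=(M2−M1)/(6·3)=-370/783, b=Δ1−h1·(2M1+M2)/6=-257/87
seg 2: a=2, c=M2/2=-103/87, d=(M3−M2)/(6·3)=103/783, b=Δ2−h2·(2M2+M3)/6=235/87
t_q=25/4 → seg 2, τ=9/4; S=2+235/87·τ+-103/87·τ²+103/783·τ³=6649/1856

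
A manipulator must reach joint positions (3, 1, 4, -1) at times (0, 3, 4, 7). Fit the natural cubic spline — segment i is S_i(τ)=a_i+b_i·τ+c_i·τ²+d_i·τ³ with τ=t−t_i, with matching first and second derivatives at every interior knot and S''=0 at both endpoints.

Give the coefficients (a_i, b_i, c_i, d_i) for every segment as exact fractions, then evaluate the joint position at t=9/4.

  seg 0: a=3 b=-16/7 c=0 d=34/189
  seg 1: a=1 b=18/7 c=34/21 d=-25/21
  seg 2: a=4 b=47/21 c=-41/21 d=41/189
S(9/4) = -3/32

Δ: Δ0=-2/3, Δ1=3, Δ2=-5/3
row 1: diag=8, rhs=22; c'=1/8, d'=11/4
row 2: denom=8−1·1/8=63/8; d'=(-28−1·11/4)/(63/8)=-82/21
back: M2=-82/21
back: M1=11/4−1/8·-82/21=68/21
M: M0=0, M1=68/21, M2=-82/21, M3=0
seg 0: a=3, c=M0/2=0, d=(M1−M0)/(6·3)=34/189, b=Δ0−h0·(2M0+M1)/6=-16/7
seg 1: a=1, c=M1/2=34/21, d=(M2−M1)/(6·1)=-25/21, b=Δ1−h1·(2M1+M2)/6=18/7
seg 2: a=4, c=M2/2=-41/21, d=(M3−M2)/(6·3)=41/189, b=Δ2−h2·(2M2+M3)/6=47/21
t_q=9/4 → seg 0, τ=9/4; S=3+-16/7·τ+0·τ²+34/189·τ³=-3/32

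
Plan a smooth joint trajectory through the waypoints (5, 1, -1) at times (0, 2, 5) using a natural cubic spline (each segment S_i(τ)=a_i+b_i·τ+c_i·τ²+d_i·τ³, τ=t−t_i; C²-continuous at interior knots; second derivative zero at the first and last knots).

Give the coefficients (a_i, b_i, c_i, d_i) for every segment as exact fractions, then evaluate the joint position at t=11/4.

  seg 0: a=5 b=-34/15 c=0 d=1/15
  seg 1: a=1 b=-22/15 c=2/5 d=-2/45
S(11/4) = 17/160

Δ: Δ0=-2, Δ1=-2/3
row 1: diag=10, rhs=8; c'=3/10, d'=4/5
back: M1=4/5
M: M0=0, M1=4/5, M2=0
seg 0: a=5, c=M0/2=0, d=(M1−M0)/(6·2)=1/15, b=Δ0−h0·(2M0+M1)/6=-34/15
seg 1: a=1, c=M1/2=2/5, d=(M2−M1)/(6·3)=-2/45, b=Δ1−h1·(2M1+M2)/6=-22/15
t_q=11/4 → seg 1, τ=3/4; S=1+-22/15·τ+2/5·τ²+-2/45·τ³=17/160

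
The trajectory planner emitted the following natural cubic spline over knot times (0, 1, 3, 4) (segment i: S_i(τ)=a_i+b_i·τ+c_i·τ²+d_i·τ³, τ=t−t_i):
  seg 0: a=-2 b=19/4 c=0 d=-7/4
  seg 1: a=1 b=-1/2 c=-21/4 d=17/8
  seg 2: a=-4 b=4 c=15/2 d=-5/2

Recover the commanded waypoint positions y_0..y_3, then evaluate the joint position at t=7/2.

y_0=-2 y_1=1 y_2=-4 y_3=5
S(7/2) = -7/16

y_0 = S_0(0) = a_0 = -2
y_1 = S_1(0) = a_1 = 1
y_2 = S_2(0) = a_2 = -4
y_3 = S_2(1) = 5
t_q=7/2 is in segment 2 (τ=1/2); S_2(τ)=-7/16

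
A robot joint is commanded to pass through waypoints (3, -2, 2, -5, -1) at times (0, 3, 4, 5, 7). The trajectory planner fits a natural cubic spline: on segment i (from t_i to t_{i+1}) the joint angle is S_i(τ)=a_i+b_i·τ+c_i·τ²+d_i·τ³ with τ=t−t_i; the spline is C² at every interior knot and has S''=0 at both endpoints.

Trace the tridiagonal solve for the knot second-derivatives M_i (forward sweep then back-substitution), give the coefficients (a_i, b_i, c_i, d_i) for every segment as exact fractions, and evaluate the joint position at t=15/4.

Δ: Δ0=-5/3, Δ1=4, Δ2=-7, Δ3=2
row 1: diag=8, rhs=34; c'=1/8, d'=17/4
row 2: denom=4−1·1/8=31/8; d'=(-66−1·17/4)/(31/8)=-562/31
row 3: denom=6−1·8/31=178/31; d'=(54−1·-562/31)/(178/31)=1118/89
back: M3=1118/89
back: M2=-562/31−8/31·1118/89=-1902/89
back: M1=17/4−1/8·-1902/89=616/89
M: M0=0, M1=616/89, M2=-1902/89, M3=1118/89, M4=0
seg 0: a=3, c=M0/2=0, d=(M1−M0)/(6·3)=308/801, b=Δ0−h0·(2M0+M1)/6=-1369/267
seg 1: a=-2, c=M1/2=308/89, d=(M2−M1)/(6·1)=-1259/267, b=Δ1−h1·(2M1+M2)/6=1403/267
seg 2: a=2, c=M2/2=-951/89, d=(M3−M2)/(6·1)=1510/267, b=Δ2−h2·(2M2+M3)/6=-526/267
seg 3: a=-5, c=M3/2=559/89, d=(M4−M3)/(6·2)=-559/534, b=Δ3−h3·(2M3+M4)/6=-1702/267
t_q=15/4 → seg 1, τ=3/4; S=-2+1403/267·τ+308/89·τ²+-1259/267·τ³=10813/5696

  seg 0: a=3 b=-1369/267 c=0 d=308/801
  seg 1: a=-2 b=1403/267 c=308/89 d=-1259/267
  seg 2: a=2 b=-526/267 c=-951/89 d=1510/267
  seg 3: a=-5 b=-1702/267 c=559/89 d=-559/534
S(15/4) = 10813/5696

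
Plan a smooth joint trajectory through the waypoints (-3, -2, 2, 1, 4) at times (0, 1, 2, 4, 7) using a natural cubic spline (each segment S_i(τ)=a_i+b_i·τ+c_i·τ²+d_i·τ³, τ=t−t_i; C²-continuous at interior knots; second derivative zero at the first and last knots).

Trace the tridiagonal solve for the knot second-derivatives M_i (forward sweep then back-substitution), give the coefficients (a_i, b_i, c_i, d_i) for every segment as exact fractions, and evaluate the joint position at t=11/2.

  seg 0: a=-3 b=-1/107 c=0 d=108/107
  seg 1: a=-2 b=323/107 c=324/107 d=-219/107
  seg 2: a=2 b=314/107 c=-333/107 d=597/856
  seg 3: a=1 b=-245/214 c=459/428 d=-51/428
S(11/2) = 4429/3424

Δ: Δ0=1, Δ1=4, Δ2=-1/2, Δ3=1
row 1: diag=4, rhs=18; c'=1/4, d'=9/2
row 2: denom=6−1·1/4=23/4; d'=(-27−1·9/2)/(23/4)=-126/23
row 3: denom=10−2·8/23=214/23; d'=(9−2·-126/23)/(214/23)=459/214
back: M3=459/214
back: M2=-126/23−8/23·459/214=-666/107
back: M1=9/2−1/4·-666/107=648/107
M: M0=0, M1=648/107, M2=-666/107, M3=459/214, M4=0
seg 0: a=-3, c=M0/2=0, d=(M1−M0)/(6·1)=108/107, b=Δ0−h0·(2M0+M1)/6=-1/107
seg 1: a=-2, c=M1/2=324/107, d=(M2−M1)/(6·1)=-219/107, b=Δ1−h1·(2M1+M2)/6=323/107
seg 2: a=2, c=M2/2=-333/107, d=(M3−M2)/(6·2)=597/856, b=Δ2−h2·(2M2+M3)/6=314/107
seg 3: a=1, c=M3/2=459/428, d=(M4−M3)/(6·3)=-51/428, b=Δ3−h3·(2M3+M4)/6=-245/214
t_q=11/2 → seg 3, τ=3/2; S=1+-245/214·τ+459/428·τ²+-51/428·τ³=4429/3424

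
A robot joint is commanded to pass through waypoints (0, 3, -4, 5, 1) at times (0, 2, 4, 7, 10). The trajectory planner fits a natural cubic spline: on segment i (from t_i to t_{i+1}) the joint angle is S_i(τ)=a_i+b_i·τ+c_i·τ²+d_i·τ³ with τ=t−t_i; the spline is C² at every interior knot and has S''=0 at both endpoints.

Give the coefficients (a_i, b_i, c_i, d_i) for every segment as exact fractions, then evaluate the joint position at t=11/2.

  seg 0: a=0 b=1367/420 c=0 d=-737/1680
  seg 1: a=3 b=-211/105 c=-737/280 d=317/336
  seg 2: a=-4 b=-73/60 c=106/35 d=-409/756
  seg 3: a=5 b=493/210 c=-773/420 d=773/3780
S(11/2) = -937/1120

Δ: Δ0=3/2, Δ1=-7/2, Δ2=3, Δ3=-4/3
row 1: diag=8, rhs=-30; c'=1/4, d'=-15/4
row 2: denom=10−2·1/4=19/2; d'=(39−2·-15/4)/(19/2)=93/19
row 3: denom=12−3·6/19=210/19; d'=(-26−3·93/19)/(210/19)=-773/210
back: M3=-773/210
back: M2=93/19−6/19·-773/210=212/35
back: M1=-15/4−1/4·212/35=-737/140
M: M0=0, M1=-737/140, M2=212/35, M3=-773/210, M4=0
seg 0: a=0, c=M0/2=0, d=(M1−M0)/(6·2)=-737/1680, b=Δ0−h0·(2M0+M1)/6=1367/420
seg 1: a=3, c=M1/2=-737/280, d=(M2−M1)/(6·2)=317/336, b=Δ1−h1·(2M1+M2)/6=-211/105
seg 2: a=-4, c=M2/2=106/35, d=(M3−M2)/(6·3)=-409/756, b=Δ2−h2·(2M2+M3)/6=-73/60
seg 3: a=5, c=M3/2=-773/420, d=(M4−M3)/(6·3)=773/3780, b=Δ3−h3·(2M3+M4)/6=493/210
t_q=11/2 → seg 2, τ=3/2; S=-4+-73/60·τ+106/35·τ²+-409/756·τ³=-937/1120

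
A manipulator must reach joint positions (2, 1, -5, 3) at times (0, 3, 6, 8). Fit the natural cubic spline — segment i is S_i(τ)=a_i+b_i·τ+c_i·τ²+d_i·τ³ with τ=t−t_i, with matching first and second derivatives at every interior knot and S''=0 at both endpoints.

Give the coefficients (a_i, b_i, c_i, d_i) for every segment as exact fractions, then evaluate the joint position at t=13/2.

Δ: Δ0=-1/3, Δ1=-2, Δ2=4
row 1: diag=12, rhs=-10; c'=1/4, d'=-5/6
row 2: denom=10−3·1/4=37/4; d'=(36−3·-5/6)/(37/4)=154/37
back: M2=154/37
back: M1=-5/6−1/4·154/37=-208/111
M: M0=0, M1=-208/111, M2=154/37, M3=0
seg 0: a=2, c=M0/2=0, d=(M1−M0)/(6·3)=-104/999, b=Δ0−h0·(2M0+M1)/6=67/111
seg 1: a=1, c=M1/2=-104/111, d=(M2−M1)/(6·3)=335/999, b=Δ1−h1·(2M1+M2)/6=-245/111
seg 2: a=-5, c=M2/2=77/37, d=(M3−M2)/(6·2)=-77/222, b=Δ2−h2·(2M2+M3)/6=136/111
t_q=13/2 → seg 2, τ=1/2; S=-5+136/111·τ+77/37·τ²+-77/222·τ³=-2315/592

  seg 0: a=2 b=67/111 c=0 d=-104/999
  seg 1: a=1 b=-245/111 c=-104/111 d=335/999
  seg 2: a=-5 b=136/111 c=77/37 d=-77/222
S(13/2) = -2315/592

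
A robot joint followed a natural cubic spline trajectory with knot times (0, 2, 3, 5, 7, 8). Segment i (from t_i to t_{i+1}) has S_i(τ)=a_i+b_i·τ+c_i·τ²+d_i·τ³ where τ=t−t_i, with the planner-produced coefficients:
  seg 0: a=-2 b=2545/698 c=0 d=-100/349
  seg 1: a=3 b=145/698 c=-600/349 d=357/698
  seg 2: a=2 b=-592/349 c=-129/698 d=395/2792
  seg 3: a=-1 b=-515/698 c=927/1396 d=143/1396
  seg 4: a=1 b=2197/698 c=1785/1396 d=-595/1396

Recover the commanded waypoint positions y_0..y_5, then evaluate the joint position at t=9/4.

y_0 = S_0(0) = a_0 = -2
y_1 = S_1(0) = a_1 = 3
y_2 = S_2(0) = a_2 = 2
y_3 = S_3(0) = a_3 = -1
y_4 = S_4(0) = a_4 = 1
y_5 = S_4(1) = 5
t_q=9/4 is in segment 1 (τ=1/4); S_1(τ)=131893/44672

y_0=-2 y_1=3 y_2=2 y_3=-1 y_4=1 y_5=5
S(9/4) = 131893/44672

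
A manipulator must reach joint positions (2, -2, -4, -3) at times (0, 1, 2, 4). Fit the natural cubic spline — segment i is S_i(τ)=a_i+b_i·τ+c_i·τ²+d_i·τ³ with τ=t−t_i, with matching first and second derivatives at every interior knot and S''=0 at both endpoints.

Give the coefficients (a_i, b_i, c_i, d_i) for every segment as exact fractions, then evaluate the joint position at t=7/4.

Δ: Δ0=-4, Δ1=-2, Δ2=1/2
row 1: diag=4, rhs=12; c'=1/4, d'=3
row 2: denom=6−1·1/4=23/4; d'=(15−1·3)/(23/4)=48/23
back: M2=48/23
back: M1=3−1/4·48/23=57/23
M: M0=0, M1=57/23, M2=48/23, M3=0
seg 0: a=2, c=M0/2=0, d=(M1−M0)/(6·1)=19/46, b=Δ0−h0·(2M0+M1)/6=-203/46
seg 1: a=-2, c=M1/2=57/46, d=(M2−M1)/(6·1)=-3/46, b=Δ1−h1·(2M1+M2)/6=-73/23
seg 2: a=-4, c=M2/2=24/23, d=(M3−M2)/(6·2)=-4/23, b=Δ2−h2·(2M2+M3)/6=-41/46
t_q=7/4 → seg 1, τ=3/4; S=-2+-73/23·τ+57/46·τ²+-3/46·τ³=-475/128

  seg 0: a=2 b=-203/46 c=0 d=19/46
  seg 1: a=-2 b=-73/23 c=57/46 d=-3/46
  seg 2: a=-4 b=-41/46 c=24/23 d=-4/23
S(7/4) = -475/128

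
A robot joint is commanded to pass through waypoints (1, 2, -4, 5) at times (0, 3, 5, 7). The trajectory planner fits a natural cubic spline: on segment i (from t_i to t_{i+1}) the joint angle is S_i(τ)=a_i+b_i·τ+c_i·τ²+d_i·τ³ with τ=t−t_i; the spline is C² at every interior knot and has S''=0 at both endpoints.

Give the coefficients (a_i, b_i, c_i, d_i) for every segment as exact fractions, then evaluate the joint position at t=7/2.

  seg 0: a=1 b=451/228 c=0 d=-125/684
  seg 1: a=2 b=-337/114 c=-125/76 d=185/228
  seg 2: a=-4 b=23/114 c=245/76 d=-245/456
S(7/2) = 129/608

Δ: Δ0=1/3, Δ1=-3, Δ2=9/2
row 1: diag=10, rhs=-20; c'=1/5, d'=-2
row 2: denom=8−2·1/5=38/5; d'=(45−2·-2)/(38/5)=245/38
back: M2=245/38
back: M1=-2−1/5·245/38=-125/38
M: M0=0, M1=-125/38, M2=245/38, M3=0
seg 0: a=1, c=M0/2=0, d=(M1−M0)/(6·3)=-125/684, b=Δ0−h0·(2M0+M1)/6=451/228
seg 1: a=2, c=M1/2=-125/76, d=(M2−M1)/(6·2)=185/228, b=Δ1−h1·(2M1+M2)/6=-337/114
seg 2: a=-4, c=M2/2=245/76, d=(M3−M2)/(6·2)=-245/456, b=Δ2−h2·(2M2+M3)/6=23/114
t_q=7/2 → seg 1, τ=1/2; S=2+-337/114·τ+-125/76·τ²+185/228·τ³=129/608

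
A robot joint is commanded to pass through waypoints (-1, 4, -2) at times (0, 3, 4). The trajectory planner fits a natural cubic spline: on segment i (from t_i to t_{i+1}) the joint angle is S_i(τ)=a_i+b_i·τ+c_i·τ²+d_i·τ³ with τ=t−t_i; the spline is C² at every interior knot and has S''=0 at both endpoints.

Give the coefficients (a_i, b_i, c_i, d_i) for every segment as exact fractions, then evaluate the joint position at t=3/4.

  seg 0: a=-1 b=109/24 c=0 d=-23/72
  seg 1: a=4 b=-49/12 c=-23/8 d=23/24
S(3/4) = 1163/512

Δ: Δ0=5/3, Δ1=-6
row 1: diag=8, rhs=-46; c'=1/8, d'=-23/4
back: M1=-23/4
M: M0=0, M1=-23/4, M2=0
seg 0: a=-1, c=M0/2=0, d=(M1−M0)/(6·3)=-23/72, b=Δ0−h0·(2M0+M1)/6=109/24
seg 1: a=4, c=M1/2=-23/8, d=(M2−M1)/(6·1)=23/24, b=Δ1−h1·(2M1+M2)/6=-49/12
t_q=3/4 → seg 0, τ=3/4; S=-1+109/24·τ+0·τ²+-23/72·τ³=1163/512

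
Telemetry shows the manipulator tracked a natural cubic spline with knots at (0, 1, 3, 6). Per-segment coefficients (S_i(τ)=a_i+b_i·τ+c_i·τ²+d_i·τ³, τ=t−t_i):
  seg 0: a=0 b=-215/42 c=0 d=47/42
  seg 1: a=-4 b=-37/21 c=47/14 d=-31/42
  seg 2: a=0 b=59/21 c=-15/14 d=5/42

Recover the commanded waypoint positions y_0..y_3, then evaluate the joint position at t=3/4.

y_0 = S_0(0) = a_0 = 0
y_1 = S_1(0) = a_1 = -4
y_2 = S_2(0) = a_2 = 0
y_3 = S_2(3) = 2
t_q=3/4 is in segment 0 (τ=3/4); S_0(τ)=-431/128

y_0=0 y_1=-4 y_2=0 y_3=2
S(3/4) = -431/128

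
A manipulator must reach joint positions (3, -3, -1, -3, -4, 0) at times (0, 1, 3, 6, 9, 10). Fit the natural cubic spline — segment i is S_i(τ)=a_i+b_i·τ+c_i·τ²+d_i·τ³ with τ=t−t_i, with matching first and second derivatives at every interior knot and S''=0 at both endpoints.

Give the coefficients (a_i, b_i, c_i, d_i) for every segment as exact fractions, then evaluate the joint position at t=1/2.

Δ: Δ0=-6, Δ1=1, Δ2=-2/3, Δ3=-1/3, Δ4=4
row 1: diag=6, rhs=42; c'=1/3, d'=7
row 2: denom=10−2·1/3=28/3; d'=(-10−2·7)/(28/3)=-18/7
row 3: denom=12−3·9/28=309/28; d'=(2−3·-18/7)/(309/28)=272/309
row 4: denom=8−3·28/103=740/103; d'=(26−3·272/309)/(740/103)=1203/370
back: M4=1203/370
back: M3=272/309−28/103·1203/370=-2/555
back: M2=-18/7−9/28·-2/555=-951/370
back: M1=7−1/3·-951/370=2907/370
M: M0=0, M1=2907/370, M2=-951/370, M3=-2/555, M4=1203/370, M5=0
seg 0: a=3, c=M0/2=0, d=(M1−M0)/(6·1)=969/740, b=Δ0−h0·(2M0+M1)/6=-5409/740
seg 1: a=-3, c=M1/2=2907/740, d=(M2−M1)/(6·2)=-643/740, b=Δ1−h1·(2M1+M2)/6=-1251/370
seg 2: a=-1, c=M2/2=-951/740, d=(M3−M2)/(6·3)=77/540, b=Δ2−h2·(2M2+M3)/6=141/74
seg 3: a=-3, c=M3/2=-1/555, d=(M4−M3)/(6·3)=3613/19980, b=Δ3−h3·(2M3+M4)/6=-1447/740
seg 4: a=-4, c=M4/2=1203/740, d=(M5−M4)/(6·1)=-401/740, b=Δ4−h4·(2M4+M5)/6=1079/370
t_q=1/2 → seg 0, τ=1/2; S=3+-5409/740·τ+0·τ²+969/740·τ³=-2907/5920

  seg 0: a=3 b=-5409/740 c=0 d=969/740
  seg 1: a=-3 b=-1251/370 c=2907/740 d=-643/740
  seg 2: a=-1 b=141/74 c=-951/740 d=77/540
  seg 3: a=-3 b=-1447/740 c=-1/555 d=3613/19980
  seg 4: a=-4 b=1079/370 c=1203/740 d=-401/740
S(1/2) = -2907/5920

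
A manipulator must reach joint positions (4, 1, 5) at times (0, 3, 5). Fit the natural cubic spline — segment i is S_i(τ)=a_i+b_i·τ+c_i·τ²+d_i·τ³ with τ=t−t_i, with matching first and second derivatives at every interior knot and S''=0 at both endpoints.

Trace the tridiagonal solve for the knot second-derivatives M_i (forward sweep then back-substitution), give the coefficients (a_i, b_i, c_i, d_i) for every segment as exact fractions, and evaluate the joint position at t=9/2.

  seg 0: a=4 b=-19/10 c=0 d=1/10
  seg 1: a=1 b=4/5 c=9/10 d=-3/20
S(9/2) = 119/32

Δ: Δ0=-1, Δ1=2
row 1: diag=10, rhs=18; c'=1/5, d'=9/5
back: M1=9/5
M: M0=0, M1=9/5, M2=0
seg 0: a=4, c=M0/2=0, d=(M1−M0)/(6·3)=1/10, b=Δ0−h0·(2M0+M1)/6=-19/10
seg 1: a=1, c=M1/2=9/10, d=(M2−M1)/(6·2)=-3/20, b=Δ1−h1·(2M1+M2)/6=4/5
t_q=9/2 → seg 1, τ=3/2; S=1+4/5·τ+9/10·τ²+-3/20·τ³=119/32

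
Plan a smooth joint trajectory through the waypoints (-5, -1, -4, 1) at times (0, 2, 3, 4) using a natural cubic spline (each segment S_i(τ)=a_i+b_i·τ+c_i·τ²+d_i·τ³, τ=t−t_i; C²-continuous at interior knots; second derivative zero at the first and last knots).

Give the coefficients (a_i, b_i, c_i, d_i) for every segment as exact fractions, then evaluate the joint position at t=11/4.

Δ: Δ0=2, Δ1=-3, Δ2=5
row 1: diag=6, rhs=-30; c'=1/6, d'=-5
row 2: denom=4−1·1/6=23/6; d'=(48−1·-5)/(23/6)=318/23
back: M2=318/23
back: M1=-5−1/6·318/23=-168/23
M: M0=0, M1=-168/23, M2=318/23, M3=0
seg 0: a=-5, c=M0/2=0, d=(M1−M0)/(6·2)=-14/23, b=Δ0−h0·(2M0+M1)/6=102/23
seg 1: a=-1, c=M1/2=-84/23, d=(M2−M1)/(6·1)=81/23, b=Δ1−h1·(2M1+M2)/6=-66/23
seg 2: a=-4, c=M2/2=159/23, d=(M3−M2)/(6·1)=-53/23, b=Δ2−h2·(2M2+M3)/6=9/23
t_q=11/4 → seg 1, τ=3/4; S=-1+-66/23·τ+-84/23·τ²+81/23·τ³=-5477/1472

  seg 0: a=-5 b=102/23 c=0 d=-14/23
  seg 1: a=-1 b=-66/23 c=-84/23 d=81/23
  seg 2: a=-4 b=9/23 c=159/23 d=-53/23
S(11/4) = -5477/1472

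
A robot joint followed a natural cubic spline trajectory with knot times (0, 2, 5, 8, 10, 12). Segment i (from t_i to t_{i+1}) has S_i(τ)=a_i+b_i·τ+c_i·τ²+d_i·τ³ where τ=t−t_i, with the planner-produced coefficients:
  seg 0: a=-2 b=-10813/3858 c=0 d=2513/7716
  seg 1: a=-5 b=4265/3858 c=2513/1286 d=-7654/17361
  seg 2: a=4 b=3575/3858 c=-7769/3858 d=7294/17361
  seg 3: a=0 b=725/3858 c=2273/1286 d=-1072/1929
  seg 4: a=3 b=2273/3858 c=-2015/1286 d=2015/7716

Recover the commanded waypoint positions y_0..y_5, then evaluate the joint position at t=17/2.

y_0 = S_0(0) = a_0 = -2
y_1 = S_1(0) = a_1 = -5
y_2 = S_2(0) = a_2 = 4
y_3 = S_3(0) = a_3 = 0
y_4 = S_4(0) = a_4 = 3
y_5 = S_4(2) = 0
t_q=17/2 is in segment 3 (τ=1/2); S_3(τ)=2399/5144

y_0=-2 y_1=-5 y_2=4 y_3=0 y_4=3 y_5=0
S(17/2) = 2399/5144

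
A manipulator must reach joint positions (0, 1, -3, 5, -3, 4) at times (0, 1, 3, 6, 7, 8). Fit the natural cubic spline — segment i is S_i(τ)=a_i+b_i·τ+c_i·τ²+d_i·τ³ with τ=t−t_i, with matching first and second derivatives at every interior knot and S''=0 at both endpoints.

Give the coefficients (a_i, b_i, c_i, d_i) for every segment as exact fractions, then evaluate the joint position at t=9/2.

  seg 0: a=0 b=2233/1140 c=0 d=-1093/1140
  seg 1: a=1 b=-523/570 c=-1093/380 d=1331/1140
  seg 2: a=-3 b=181/114 c=1569/380 d=-4297/3420
  seg 3: a=5 b=-8621/1140 c=-682/95 d=1537/228
  seg 4: a=-3 b=-967/570 c=4957/380 d=-4957/1140
S(9/2) = 709/160

Δ: Δ0=1, Δ1=-2, Δ2=8/3, Δ3=-8, Δ4=7
row 1: diag=6, rhs=-18; c'=1/3, d'=-3
row 2: denom=10−2·1/3=28/3; d'=(28−2·-3)/(28/3)=51/14
row 3: denom=8−3·9/28=197/28; d'=(-64−3·51/14)/(197/28)=-2098/197
row 4: denom=4−1·28/197=760/197; d'=(90−1·-2098/197)/(760/197)=4957/190
back: M4=4957/190
back: M3=-2098/197−28/197·4957/190=-1364/95
back: M2=51/14−9/28·-1364/95=1569/190
back: M1=-3−1/3·1569/190=-1093/190
M: M0=0, M1=-1093/190, M2=1569/190, M3=-1364/95, M4=4957/190, M5=0
seg 0: a=0, c=M0/2=0, d=(M1−M0)/(6·1)=-1093/1140, b=Δ0−h0·(2M0+M1)/6=2233/1140
seg 1: a=1, c=M1/2=-1093/380, d=(M2−M1)/(6·2)=1331/1140, b=Δ1−h1·(2M1+M2)/6=-523/570
seg 2: a=-3, c=M2/2=1569/380, d=(M3−M2)/(6·3)=-4297/3420, b=Δ2−h2·(2M2+M3)/6=181/114
seg 3: a=5, c=M3/2=-682/95, d=(M4−M3)/(6·1)=1537/228, b=Δ3−h3·(2M3+M4)/6=-8621/1140
seg 4: a=-3, c=M4/2=4957/380, d=(M5−M4)/(6·1)=-4957/1140, b=Δ4−h4·(2M4+M5)/6=-967/570
t_q=9/2 → seg 2, τ=3/2; S=-3+181/114·τ+1569/380·τ²+-4297/3420·τ³=709/160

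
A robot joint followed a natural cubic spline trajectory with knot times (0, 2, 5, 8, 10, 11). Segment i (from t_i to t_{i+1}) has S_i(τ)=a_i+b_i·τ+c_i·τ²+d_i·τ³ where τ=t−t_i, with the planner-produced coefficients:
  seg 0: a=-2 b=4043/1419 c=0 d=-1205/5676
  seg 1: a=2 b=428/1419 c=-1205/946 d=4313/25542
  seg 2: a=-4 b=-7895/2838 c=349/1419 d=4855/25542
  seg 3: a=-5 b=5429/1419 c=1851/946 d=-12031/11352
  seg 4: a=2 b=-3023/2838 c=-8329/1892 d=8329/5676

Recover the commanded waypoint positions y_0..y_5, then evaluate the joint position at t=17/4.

y_0=-2 y_1=2 y_2=-4 y_3=-5 y_4=2 y_5=-2
S(17/4) = -10163/5504

y_0 = S_0(0) = a_0 = -2
y_1 = S_1(0) = a_1 = 2
y_2 = S_2(0) = a_2 = -4
y_3 = S_3(0) = a_3 = -5
y_4 = S_4(0) = a_4 = 2
y_5 = S_4(1) = -2
t_q=17/4 is in segment 1 (τ=9/4); S_1(τ)=-10163/5504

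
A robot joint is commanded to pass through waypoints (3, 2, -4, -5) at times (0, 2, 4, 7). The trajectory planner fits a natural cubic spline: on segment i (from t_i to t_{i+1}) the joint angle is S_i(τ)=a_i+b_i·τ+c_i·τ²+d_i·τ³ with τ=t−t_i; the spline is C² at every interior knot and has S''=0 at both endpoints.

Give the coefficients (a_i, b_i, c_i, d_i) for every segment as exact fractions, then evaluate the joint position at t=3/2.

Δ: Δ0=-1/2, Δ1=-3, Δ2=-1/3
row 1: diag=8, rhs=-15; c'=1/4, d'=-15/8
row 2: denom=10−2·1/4=19/2; d'=(16−2·-15/8)/(19/2)=79/38
back: M2=79/38
back: M1=-15/8−1/4·79/38=-91/38
M: M0=0, M1=-91/38, M2=79/38, M3=0
seg 0: a=3, c=M0/2=0, d=(M1−M0)/(6·2)=-91/456, b=Δ0−h0·(2M0+M1)/6=17/57
seg 1: a=2, c=M1/2=-91/76, d=(M2−M1)/(6·2)=85/228, b=Δ1−h1·(2M1+M2)/6=-239/114
seg 2: a=-4, c=M2/2=79/76, d=(M3−M2)/(6·3)=-79/684, b=Δ2−h2·(2M2+M3)/6=-275/114
t_q=3/2 → seg 0, τ=3/2; S=3+17/57·τ+0·τ²+-91/456·τ³=3373/1216

  seg 0: a=3 b=17/57 c=0 d=-91/456
  seg 1: a=2 b=-239/114 c=-91/76 d=85/228
  seg 2: a=-4 b=-275/114 c=79/76 d=-79/684
S(3/2) = 3373/1216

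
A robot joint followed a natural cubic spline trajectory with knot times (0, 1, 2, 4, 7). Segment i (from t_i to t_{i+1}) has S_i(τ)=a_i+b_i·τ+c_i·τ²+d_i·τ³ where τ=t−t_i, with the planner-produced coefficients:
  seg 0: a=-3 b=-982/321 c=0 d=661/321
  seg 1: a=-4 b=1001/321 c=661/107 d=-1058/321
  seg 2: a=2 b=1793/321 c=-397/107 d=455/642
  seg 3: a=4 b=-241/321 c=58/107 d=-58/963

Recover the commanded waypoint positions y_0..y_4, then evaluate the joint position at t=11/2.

y_0=-3 y_1=-4 y_2=2 y_3=4 y_4=5
S(11/2) = 1665/428

y_0 = S_0(0) = a_0 = -3
y_1 = S_1(0) = a_1 = -4
y_2 = S_2(0) = a_2 = 2
y_3 = S_3(0) = a_3 = 4
y_4 = S_3(3) = 5
t_q=11/2 is in segment 3 (τ=3/2); S_3(τ)=1665/428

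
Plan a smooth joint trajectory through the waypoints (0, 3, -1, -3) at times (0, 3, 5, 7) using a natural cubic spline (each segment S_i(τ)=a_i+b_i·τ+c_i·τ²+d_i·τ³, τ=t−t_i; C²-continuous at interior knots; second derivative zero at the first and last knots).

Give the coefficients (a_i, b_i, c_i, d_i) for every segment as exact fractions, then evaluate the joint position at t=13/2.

Δ: Δ0=1, Δ1=-2, Δ2=-1
row 1: diag=10, rhs=-18; c'=1/5, d'=-9/5
row 2: denom=8−2·1/5=38/5; d'=(6−2·-9/5)/(38/5)=24/19
back: M2=24/19
back: M1=-9/5−1/5·24/19=-39/19
M: M0=0, M1=-39/19, M2=24/19, M3=0
seg 0: a=0, c=M0/2=0, d=(M1−M0)/(6·3)=-13/114, b=Δ0−h0·(2M0+M1)/6=77/38
seg 1: a=3, c=M1/2=-39/38, d=(M2−M1)/(6·2)=21/76, b=Δ1−h1·(2M1+M2)/6=-20/19
seg 2: a=-1, c=M2/2=12/19, d=(M3−M2)/(6·2)=-2/19, b=Δ2−h2·(2M2+M3)/6=-35/19
t_q=13/2 → seg 2, τ=3/2; S=-1+-35/19·τ+12/19·τ²+-2/19·τ³=-205/76

  seg 0: a=0 b=77/38 c=0 d=-13/114
  seg 1: a=3 b=-20/19 c=-39/38 d=21/76
  seg 2: a=-1 b=-35/19 c=12/19 d=-2/19
S(13/2) = -205/76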